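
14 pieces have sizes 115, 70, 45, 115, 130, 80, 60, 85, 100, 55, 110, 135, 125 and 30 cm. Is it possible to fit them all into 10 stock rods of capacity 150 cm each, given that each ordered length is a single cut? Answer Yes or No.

Yes

A valid assignment using 10 stock rods:
  stock rod 1: 135 = 135
  stock rod 2: 130 = 130
  stock rod 3: 125 = 125
  stock rod 4: 115 + 30 = 145
  stock rod 5: 115 = 115
  stock rod 6: 110 = 110
  stock rod 7: 100 + 45 = 145
  stock rod 8: 85 + 60 = 145
  stock rod 9: 80 + 70 = 150
  stock rod 10: 55 = 55
Every load is within 150 cm, so 10 stock rods suffice.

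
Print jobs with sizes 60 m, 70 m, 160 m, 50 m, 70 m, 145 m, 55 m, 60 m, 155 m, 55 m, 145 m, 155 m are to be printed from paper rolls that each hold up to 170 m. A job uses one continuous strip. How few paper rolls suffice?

Total = 160 + 155 + 155 + 145 + 145 + 70 + 70 + 60 + 60 + 55 + 55 + 50 = 1180 m.
Lower bound: ⌈1180/170⌉ = 7 paper rolls.
A packing using 8 paper rolls:
  roll 1: 160 = 160
  roll 2: 155 = 155
  roll 3: 155 = 155
  roll 4: 145 = 145
  roll 5: 145 = 145
  roll 6: 70 + 70 = 140
  roll 7: 60 + 60 + 50 = 170
  roll 8: 55 + 55 = 110
No arrangement into 7 paper rolls stays within capacity, so 8 is optimal.

8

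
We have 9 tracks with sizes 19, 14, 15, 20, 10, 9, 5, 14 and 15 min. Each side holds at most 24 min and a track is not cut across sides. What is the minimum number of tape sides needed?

Total = 20 + 19 + 15 + 15 + 14 + 14 + 10 + 9 + 5 = 121 min.
Lower bound: ⌈121/24⌉ = 6 tape sides.
A packing using 6 tape sides:
  side 1: 20 = 20
  side 2: 19 + 5 = 24
  side 3: 15 + 9 = 24
  side 4: 15 = 15
  side 5: 14 + 10 = 24
  side 6: 14 = 14
This matches the lower bound, so 6 is optimal.

6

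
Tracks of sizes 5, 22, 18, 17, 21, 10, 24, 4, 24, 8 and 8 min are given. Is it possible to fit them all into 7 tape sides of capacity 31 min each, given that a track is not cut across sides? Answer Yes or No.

A valid assignment using 6 tape sides:
  side 1: 24 + 5 = 29
  side 2: 24 + 4 = 28
  side 3: 22 + 8 = 30
  side 4: 21 + 10 = 31
  side 5: 18 + 8 = 26
  side 6: 17 = 17
That uses only 6 ≤ 7, so 7 tape sides are enough.

Yes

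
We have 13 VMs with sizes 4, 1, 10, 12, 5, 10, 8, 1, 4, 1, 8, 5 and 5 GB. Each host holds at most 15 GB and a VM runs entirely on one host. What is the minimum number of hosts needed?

6

Total = 12 + 10 + 10 + 8 + 8 + 5 + 5 + 5 + 4 + 4 + 1 + 1 + 1 = 74 GB.
Lower bound: ⌈74/15⌉ = 5 hosts.
A packing using 6 hosts:
  host 1: 12 + 1 + 1 + 1 = 15
  host 2: 10 + 5 = 15
  host 3: 10 + 5 = 15
  host 4: 8 + 5 = 13
  host 5: 8 + 4 = 12
  host 6: 4 = 4
No arrangement into 5 hosts stays within capacity, so 6 is optimal.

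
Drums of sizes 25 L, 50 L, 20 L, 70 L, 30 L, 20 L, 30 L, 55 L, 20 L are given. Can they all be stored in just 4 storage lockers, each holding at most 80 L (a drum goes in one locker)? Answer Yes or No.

Total = 320 L; ⌈320/80⌉ = 4.
The bound of 4 does not rule out 4, but exhaustive search shows no assignment into 4 storage lockers of capacity 80 L exists — the minimum is 5.

No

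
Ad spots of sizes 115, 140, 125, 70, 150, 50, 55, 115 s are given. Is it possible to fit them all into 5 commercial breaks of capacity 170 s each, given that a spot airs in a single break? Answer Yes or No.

Total = 820 s; ⌈820/170⌉ = 5.
The bound of 5 does not rule out 5, but exhaustive search shows no assignment into 5 commercial breaks of capacity 170 s exists — the minimum is 6.

No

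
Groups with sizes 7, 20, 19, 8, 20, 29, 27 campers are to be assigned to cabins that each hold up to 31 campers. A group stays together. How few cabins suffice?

Total = 29 + 27 + 20 + 20 + 19 + 8 + 7 = 130 campers.
Lower bound: ⌈130/31⌉ = 5 cabins.
A packing using 5 cabins:
  cabin 1: 29 = 29
  cabin 2: 27 = 27
  cabin 3: 20 + 8 = 28
  cabin 4: 20 + 7 = 27
  cabin 5: 19 = 19
This matches the lower bound, so 5 is optimal.

5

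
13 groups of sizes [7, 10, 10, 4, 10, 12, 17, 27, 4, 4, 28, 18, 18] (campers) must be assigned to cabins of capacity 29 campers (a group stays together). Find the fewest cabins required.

6

Total = 28 + 27 + 18 + 18 + 17 + 12 + 10 + 10 + 10 + 7 + 4 + 4 + 4 = 169 campers.
Lower bound: ⌈169/29⌉ = 6 cabins.
A packing using 6 cabins:
  cabin 1: 28 = 28
  cabin 2: 27 = 27
  cabin 3: 18 + 10 = 28
  cabin 4: 18 + 10 = 28
  cabin 5: 17 + 12 = 29
  cabin 6: 10 + 7 + 4 + 4 + 4 = 29
This matches the lower bound, so 6 is optimal.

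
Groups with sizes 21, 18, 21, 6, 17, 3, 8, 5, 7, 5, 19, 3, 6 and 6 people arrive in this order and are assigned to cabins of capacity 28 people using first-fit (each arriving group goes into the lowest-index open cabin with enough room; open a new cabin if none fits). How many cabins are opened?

  21 → cabin 1 (new)  [load 21/28]
  18 → cabin 2 (new)  [load 18/28]
  21 → cabin 3 (new)  [load 21/28]
  6 → cabin 1  [load 27/28]
  17 → cabin 4 (new)  [load 17/28]
  3 → cabin 2  [load 21/28]
  8 → cabin 4  [load 25/28]
  5 → cabin 2  [load 26/28]
  7 → cabin 3  [load 28/28]
  5 → cabin 5 (new)  [load 5/28]
  19 → cabin 5  [load 24/28]
  3 → cabin 4  [load 28/28]
  6 → cabin 6 (new)  [load 6/28]
  6 → cabin 6  [load 12/28]
6 cabins opened.

6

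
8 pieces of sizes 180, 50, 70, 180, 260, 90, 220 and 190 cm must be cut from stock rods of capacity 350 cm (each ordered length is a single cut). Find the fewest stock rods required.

Total = 260 + 220 + 190 + 180 + 180 + 90 + 70 + 50 = 1240 cm.
Lower bound: ⌈1240/350⌉ = 4 stock rods.
Also, 5 pieces each exceed 175 cm, and no two of those can share a stock rod, so at least 5 stock rods are needed.
A packing using 5 stock rods:
  stock rod 1: 260 + 90 = 350
  stock rod 2: 220 + 70 + 50 = 340
  stock rod 3: 190 = 190
  stock rod 4: 180 = 180
  stock rod 5: 180 = 180
This matches the lower bound, so 5 is optimal.

5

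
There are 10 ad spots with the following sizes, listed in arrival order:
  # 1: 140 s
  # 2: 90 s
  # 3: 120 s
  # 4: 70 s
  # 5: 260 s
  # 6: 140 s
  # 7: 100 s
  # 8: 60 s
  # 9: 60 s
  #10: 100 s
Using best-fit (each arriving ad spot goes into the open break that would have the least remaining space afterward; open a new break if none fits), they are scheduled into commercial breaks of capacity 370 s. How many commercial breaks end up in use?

  140 → break 1 (new)  [load 140/370]
  90 → break 1  [load 230/370]
  120 → break 1  [load 350/370]
  70 → break 2 (new)  [load 70/370]
  260 → break 2  [load 330/370]
  140 → break 3 (new)  [load 140/370]
  100 → break 3  [load 240/370]
  60 → break 3  [load 300/370]
  60 → break 3  [load 360/370]
  100 → break 4 (new)  [load 100/370]
4 commercial breaks opened.

4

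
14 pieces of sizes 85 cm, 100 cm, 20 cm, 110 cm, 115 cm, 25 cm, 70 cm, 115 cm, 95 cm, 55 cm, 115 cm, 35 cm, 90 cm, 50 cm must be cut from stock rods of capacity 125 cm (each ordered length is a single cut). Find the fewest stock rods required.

Total = 115 + 115 + 115 + 110 + 100 + 95 + 90 + 85 + 70 + 55 + 50 + 35 + 25 + 20 = 1080 cm.
Lower bound: ⌈1080/125⌉ = 9 stock rods.
A packing using 10 stock rods:
  stock rod 1: 115 = 115
  stock rod 2: 115 = 115
  stock rod 3: 115 = 115
  stock rod 4: 110 = 110
  stock rod 5: 100 + 25 = 125
  stock rod 6: 95 + 20 = 115
  stock rod 7: 90 + 35 = 125
  stock rod 8: 85 = 85
  stock rod 9: 70 + 55 = 125
  stock rod 10: 50 = 50
No arrangement into 9 stock rods stays within capacity, so 10 is optimal.

10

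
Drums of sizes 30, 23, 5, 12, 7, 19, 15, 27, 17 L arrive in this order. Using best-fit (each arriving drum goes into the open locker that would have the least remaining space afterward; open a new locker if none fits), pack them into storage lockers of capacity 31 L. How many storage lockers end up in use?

7

  30 → locker 1 (new)  [load 30/31]
  23 → locker 2 (new)  [load 23/31]
  5 → locker 2  [load 28/31]
  12 → locker 3 (new)  [load 12/31]
  7 → locker 3  [load 19/31]
  19 → locker 4 (new)  [load 19/31]
  15 → locker 5 (new)  [load 15/31]
  27 → locker 6 (new)  [load 27/31]
  17 → locker 7 (new)  [load 17/31]
7 storage lockers opened.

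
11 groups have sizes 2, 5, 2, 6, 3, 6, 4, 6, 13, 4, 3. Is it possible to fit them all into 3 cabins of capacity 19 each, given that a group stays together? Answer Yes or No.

Yes

A valid assignment using 3 cabins:
  cabin 1: 13 + 6 = 19
  cabin 2: 6 + 6 + 5 + 2 = 19
  cabin 3: 4 + 4 + 3 + 3 + 2 = 16
Every load is within 19, so 3 cabins suffice.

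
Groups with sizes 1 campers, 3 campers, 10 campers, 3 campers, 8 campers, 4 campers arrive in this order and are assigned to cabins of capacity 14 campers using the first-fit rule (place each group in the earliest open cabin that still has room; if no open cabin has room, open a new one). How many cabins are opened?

3

  1 → cabin 1 (new)  [load 1/14]
  3 → cabin 1  [load 4/14]
  10 → cabin 1  [load 14/14]
  3 → cabin 2 (new)  [load 3/14]
  8 → cabin 2  [load 11/14]
  4 → cabin 3 (new)  [load 4/14]
3 cabins opened.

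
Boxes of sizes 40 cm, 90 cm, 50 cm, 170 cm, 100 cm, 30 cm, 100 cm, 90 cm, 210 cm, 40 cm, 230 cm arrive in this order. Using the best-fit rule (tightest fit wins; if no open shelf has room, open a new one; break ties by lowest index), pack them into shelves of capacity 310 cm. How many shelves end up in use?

4

  40 → shelf 1 (new)  [load 40/310]
  90 → shelf 1  [load 130/310]
  50 → shelf 1  [load 180/310]
  170 → shelf 2 (new)  [load 170/310]
  100 → shelf 1  [load 280/310]
  30 → shelf 1  [load 310/310]
  100 → shelf 2  [load 270/310]
  90 → shelf 3 (new)  [load 90/310]
  210 → shelf 3  [load 300/310]
  40 → shelf 2  [load 310/310]
  230 → shelf 4 (new)  [load 230/310]
4 shelves opened.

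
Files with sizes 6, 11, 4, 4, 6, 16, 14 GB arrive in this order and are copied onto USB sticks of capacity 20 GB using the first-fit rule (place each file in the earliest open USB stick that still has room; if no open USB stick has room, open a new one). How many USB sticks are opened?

4

  6 → USB stick 1 (new)  [load 6/20]
  11 → USB stick 1  [load 17/20]
  4 → USB stick 2 (new)  [load 4/20]
  4 → USB stick 2  [load 8/20]
  6 → USB stick 2  [load 14/20]
  16 → USB stick 3 (new)  [load 16/20]
  14 → USB stick 4 (new)  [load 14/20]
4 USB sticks opened.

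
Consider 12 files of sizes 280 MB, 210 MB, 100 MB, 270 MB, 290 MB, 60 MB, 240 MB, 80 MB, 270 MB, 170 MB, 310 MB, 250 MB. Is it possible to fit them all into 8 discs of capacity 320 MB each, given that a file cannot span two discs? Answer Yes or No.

Total = 2530 MB; ⌈2530/320⌉ = 8.
9 files each exceed half the capacity and cannot share a disc, forcing at least 9 discs.
At least 9 discs are required, but only 8 are allowed.

No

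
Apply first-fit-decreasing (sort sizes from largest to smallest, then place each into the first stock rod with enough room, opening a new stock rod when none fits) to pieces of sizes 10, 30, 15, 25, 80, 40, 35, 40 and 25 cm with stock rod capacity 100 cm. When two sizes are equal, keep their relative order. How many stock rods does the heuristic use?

Sorted descending: 80, 40, 40, 35, 30, 25, 25, 15, 10.
  80 → stock rod 1 (new)  [load 80/100]
  40 → stock rod 2 (new)  [load 40/100]
  40 → stock rod 2  [load 80/100]
  35 → stock rod 3 (new)  [load 35/100]
  30 → stock rod 3  [load 65/100]
  25 → stock rod 3  [load 90/100]
  25 → stock rod 4 (new)  [load 25/100]
  15 → stock rod 1  [load 95/100]
  10 → stock rod 2  [load 90/100]
4 stock rods opened.

4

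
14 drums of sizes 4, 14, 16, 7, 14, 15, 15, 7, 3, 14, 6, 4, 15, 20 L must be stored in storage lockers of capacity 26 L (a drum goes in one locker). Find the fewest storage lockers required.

Total = 20 + 16 + 15 + 15 + 15 + 14 + 14 + 14 + 7 + 7 + 6 + 4 + 4 + 3 = 154 L.
Lower bound: ⌈154/26⌉ = 6 storage lockers.
Also, 8 drums each exceed 13 L, and no two of those can share a locker, so at least 8 storage lockers are needed.
A packing using 8 storage lockers:
  locker 1: 20 + 6 = 26
  locker 2: 16 + 7 + 3 = 26
  locker 3: 15 + 7 + 4 = 26
  locker 4: 15 + 4 = 19
  locker 5: 15 = 15
  locker 6: 14 = 14
  locker 7: 14 = 14
  locker 8: 14 = 14
This matches the lower bound, so 8 is optimal.

8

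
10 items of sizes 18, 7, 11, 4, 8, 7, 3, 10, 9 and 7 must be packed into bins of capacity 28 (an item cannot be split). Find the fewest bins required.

Total = 18 + 11 + 10 + 9 + 8 + 7 + 7 + 7 + 4 + 3 = 84.
Lower bound: ⌈84/28⌉ = 3 bins.
A packing using 3 bins:
  bin 1: 18 + 10 = 28
  bin 2: 11 + 9 + 8 = 28
  bin 3: 7 + 7 + 7 + 4 + 3 = 28
This matches the lower bound, so 3 is optimal.

3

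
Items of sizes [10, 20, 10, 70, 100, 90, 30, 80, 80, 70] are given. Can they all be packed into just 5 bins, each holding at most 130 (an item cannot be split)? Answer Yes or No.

No

Total = 560; ⌈560/130⌉ = 5.
6 items each exceed half the capacity and cannot share a bin, forcing at least 6 bins.
At least 6 bins are required, but only 5 are allowed.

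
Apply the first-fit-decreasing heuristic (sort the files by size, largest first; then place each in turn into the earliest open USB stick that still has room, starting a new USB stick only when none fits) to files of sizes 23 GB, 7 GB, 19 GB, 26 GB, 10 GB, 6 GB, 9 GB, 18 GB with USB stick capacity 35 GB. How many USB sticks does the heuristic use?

4

Sorted descending: 26, 23, 19, 18, 10, 9, 7, 6.
  26 → USB stick 1 (new)  [load 26/35]
  23 → USB stick 2 (new)  [load 23/35]
  19 → USB stick 3 (new)  [load 19/35]
  18 → USB stick 4 (new)  [load 18/35]
  10 → USB stick 2  [load 33/35]
  9 → USB stick 1  [load 35/35]
  7 → USB stick 3  [load 26/35]
  6 → USB stick 3  [load 32/35]
4 USB sticks opened.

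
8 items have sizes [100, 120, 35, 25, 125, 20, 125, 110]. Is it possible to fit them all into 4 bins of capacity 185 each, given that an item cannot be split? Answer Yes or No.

Total = 660; ⌈660/185⌉ = 4.
5 items each exceed half the capacity and cannot share a bin, forcing at least 5 bins.
At least 5 bins are required, but only 4 are allowed.

No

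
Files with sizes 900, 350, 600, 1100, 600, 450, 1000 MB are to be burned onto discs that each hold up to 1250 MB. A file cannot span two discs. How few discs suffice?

5

Total = 1100 + 1000 + 900 + 600 + 600 + 450 + 350 = 5000 MB.
Lower bound: ⌈5000/1250⌉ = 4 discs.
A packing using 5 discs:
  disc 1: 1100 = 1100
  disc 2: 1000 = 1000
  disc 3: 900 + 350 = 1250
  disc 4: 600 + 600 = 1200
  disc 5: 450 = 450
No arrangement into 4 discs stays within capacity, so 5 is optimal.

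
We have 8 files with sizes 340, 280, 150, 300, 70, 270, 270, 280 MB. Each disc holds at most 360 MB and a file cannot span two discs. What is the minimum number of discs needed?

7

Total = 340 + 300 + 280 + 280 + 270 + 270 + 150 + 70 = 1960 MB.
Lower bound: ⌈1960/360⌉ = 6 discs.
A packing using 7 discs:
  disc 1: 340 = 340
  disc 2: 300 = 300
  disc 3: 280 + 70 = 350
  disc 4: 280 = 280
  disc 5: 270 = 270
  disc 6: 270 = 270
  disc 7: 150 = 150
No arrangement into 6 discs stays within capacity, so 7 is optimal.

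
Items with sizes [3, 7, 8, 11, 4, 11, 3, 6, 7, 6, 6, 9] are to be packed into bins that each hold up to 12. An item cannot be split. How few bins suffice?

Total = 11 + 11 + 9 + 8 + 7 + 7 + 6 + 6 + 6 + 4 + 3 + 3 = 81.
Lower bound: ⌈81/12⌉ = 7 bins.
A packing using 8 bins:
  bin 1: 11 = 11
  bin 2: 11 = 11
  bin 3: 9 + 3 = 12
  bin 4: 8 + 4 = 12
  bin 5: 7 + 3 = 10
  bin 6: 7 = 7
  bin 7: 6 + 6 = 12
  bin 8: 6 = 6
No arrangement into 7 bins stays within capacity, so 8 is optimal.

8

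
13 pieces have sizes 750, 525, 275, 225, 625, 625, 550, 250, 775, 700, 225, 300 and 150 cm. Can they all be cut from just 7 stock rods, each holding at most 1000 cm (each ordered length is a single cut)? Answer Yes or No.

A valid assignment using 7 stock rods:
  stock rod 1: 775 + 225 = 1000
  stock rod 2: 750 + 250 = 1000
  stock rod 3: 700 + 300 = 1000
  stock rod 4: 625 + 275 = 900
  stock rod 5: 625 + 225 + 150 = 1000
  stock rod 6: 550 = 550
  stock rod 7: 525 = 525
Every load is within 1000 cm, so 7 stock rods suffice.

Yes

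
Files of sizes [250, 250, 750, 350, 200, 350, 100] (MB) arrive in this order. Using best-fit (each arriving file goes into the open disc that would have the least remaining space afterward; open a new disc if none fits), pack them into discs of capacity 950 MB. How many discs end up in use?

3

  250 → disc 1 (new)  [load 250/950]
  250 → disc 1  [load 500/950]
  750 → disc 2 (new)  [load 750/950]
  350 → disc 1  [load 850/950]
  200 → disc 2  [load 950/950]
  350 → disc 3 (new)  [load 350/950]
  100 → disc 1  [load 950/950]
3 discs opened.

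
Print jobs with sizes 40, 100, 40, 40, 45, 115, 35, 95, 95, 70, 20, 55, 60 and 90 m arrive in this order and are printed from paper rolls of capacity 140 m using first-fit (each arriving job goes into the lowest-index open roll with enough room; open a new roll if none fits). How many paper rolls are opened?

8

  40 → roll 1 (new)  [load 40/140]
  100 → roll 1  [load 140/140]
  40 → roll 2 (new)  [load 40/140]
  40 → roll 2  [load 80/140]
  45 → roll 2  [load 125/140]
  115 → roll 3 (new)  [load 115/140]
  35 → roll 4 (new)  [load 35/140]
  95 → roll 4  [load 130/140]
  95 → roll 5 (new)  [load 95/140]
  70 → roll 6 (new)  [load 70/140]
  20 → roll 3  [load 135/140]
  55 → roll 6  [load 125/140]
  60 → roll 7 (new)  [load 60/140]
  90 → roll 8 (new)  [load 90/140]
8 paper rolls opened.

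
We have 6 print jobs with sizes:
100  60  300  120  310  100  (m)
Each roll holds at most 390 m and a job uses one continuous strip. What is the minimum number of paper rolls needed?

Total = 310 + 300 + 120 + 100 + 100 + 60 = 990 m.
Lower bound: ⌈990/390⌉ = 3 paper rolls.
A packing using 3 paper rolls:
  roll 1: 310 + 60 = 370
  roll 2: 300 = 300
  roll 3: 120 + 100 + 100 = 320
This matches the lower bound, so 3 is optimal.

3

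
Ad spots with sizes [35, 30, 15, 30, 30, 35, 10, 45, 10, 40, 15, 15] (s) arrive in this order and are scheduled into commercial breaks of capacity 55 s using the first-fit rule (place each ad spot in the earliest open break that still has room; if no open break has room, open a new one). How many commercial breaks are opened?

  35 → break 1 (new)  [load 35/55]
  30 → break 2 (new)  [load 30/55]
  15 → break 1  [load 50/55]
  30 → break 3 (new)  [load 30/55]
  30 → break 4 (new)  [load 30/55]
  35 → break 5 (new)  [load 35/55]
  10 → break 2  [load 40/55]
  45 → break 6 (new)  [load 45/55]
  10 → break 2  [load 50/55]
  40 → break 7 (new)  [load 40/55]
  15 → break 3  [load 45/55]
  15 → break 4  [load 45/55]
7 commercial breaks opened.

7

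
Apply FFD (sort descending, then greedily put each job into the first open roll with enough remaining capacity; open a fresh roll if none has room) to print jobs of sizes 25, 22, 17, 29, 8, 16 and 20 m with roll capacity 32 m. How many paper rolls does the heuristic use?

6

Sorted descending: 29, 25, 22, 20, 17, 16, 8.
  29 → roll 1 (new)  [load 29/32]
  25 → roll 2 (new)  [load 25/32]
  22 → roll 3 (new)  [load 22/32]
  20 → roll 4 (new)  [load 20/32]
  17 → roll 5 (new)  [load 17/32]
  16 → roll 6 (new)  [load 16/32]
  8 → roll 3  [load 30/32]
6 paper rolls opened.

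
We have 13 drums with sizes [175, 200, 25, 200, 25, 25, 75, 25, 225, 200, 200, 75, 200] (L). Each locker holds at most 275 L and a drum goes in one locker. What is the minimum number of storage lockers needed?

Total = 225 + 200 + 200 + 200 + 200 + 200 + 175 + 75 + 75 + 25 + 25 + 25 + 25 = 1650 L.
Lower bound: ⌈1650/275⌉ = 6 storage lockers.
Also, 7 drums each exceed 275/2 L, and no two of those can share a locker, so at least 7 storage lockers are needed.
A packing using 7 storage lockers:
  locker 1: 225 + 25 + 25 = 275
  locker 2: 200 + 75 = 275
  locker 3: 200 + 75 = 275
  locker 4: 200 + 25 + 25 = 250
  locker 5: 200 = 200
  locker 6: 200 = 200
  locker 7: 175 = 175
This matches the lower bound, so 7 is optimal.

7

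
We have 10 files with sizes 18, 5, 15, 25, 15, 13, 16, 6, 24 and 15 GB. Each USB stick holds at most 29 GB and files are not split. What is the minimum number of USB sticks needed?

Total = 25 + 24 + 18 + 16 + 15 + 15 + 15 + 13 + 6 + 5 = 152 GB.
Lower bound: ⌈152/29⌉ = 6 USB sticks.
Also, 7 files each exceed 29/2 GB, and no two of those can share a USB stick, so at least 7 USB sticks are needed.
A packing using 7 USB sticks:
  USB stick 1: 25 = 25
  USB stick 2: 24 + 5 = 29
  USB stick 3: 18 + 6 = 24
  USB stick 4: 16 + 13 = 29
  USB stick 5: 15 = 15
  USB stick 6: 15 = 15
  USB stick 7: 15 = 15
This matches the lower bound, so 7 is optimal.

7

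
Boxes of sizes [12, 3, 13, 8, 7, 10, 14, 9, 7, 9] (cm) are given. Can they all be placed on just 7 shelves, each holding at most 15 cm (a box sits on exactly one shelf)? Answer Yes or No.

No

Total = 92 cm; ⌈92/15⌉ = 7.
The bound of 7 does not rule out 7, but exhaustive search shows no assignment into 7 shelves of capacity 15 cm exists — the minimum is 8.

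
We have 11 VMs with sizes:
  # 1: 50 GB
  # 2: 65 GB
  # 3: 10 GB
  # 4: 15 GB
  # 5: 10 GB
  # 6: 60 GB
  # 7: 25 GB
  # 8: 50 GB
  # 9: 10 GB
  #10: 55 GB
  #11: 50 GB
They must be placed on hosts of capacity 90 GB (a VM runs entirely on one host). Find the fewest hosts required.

6

Total = 65 + 60 + 55 + 50 + 50 + 50 + 25 + 15 + 10 + 10 + 10 = 400 GB.
Lower bound: ⌈400/90⌉ = 5 hosts.
Also, 6 VMs each exceed 45 GB, and no two of those can share a host, so at least 6 hosts are needed.
A packing using 6 hosts:
  host 1: 65 + 25 = 90
  host 2: 60 + 15 + 10 = 85
  host 3: 55 + 10 + 10 = 75
  host 4: 50 = 50
  host 5: 50 = 50
  host 6: 50 = 50
This matches the lower bound, so 6 is optimal.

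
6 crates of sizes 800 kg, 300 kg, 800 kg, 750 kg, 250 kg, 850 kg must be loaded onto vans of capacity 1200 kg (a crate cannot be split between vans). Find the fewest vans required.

4

Total = 850 + 800 + 800 + 750 + 300 + 250 = 3750 kg.
Lower bound: ⌈3750/1200⌉ = 4 vans.
A packing using 4 vans:
  van 1: 850 + 300 = 1150
  van 2: 800 + 250 = 1050
  van 3: 800 = 800
  van 4: 750 = 750
This matches the lower bound, so 4 is optimal.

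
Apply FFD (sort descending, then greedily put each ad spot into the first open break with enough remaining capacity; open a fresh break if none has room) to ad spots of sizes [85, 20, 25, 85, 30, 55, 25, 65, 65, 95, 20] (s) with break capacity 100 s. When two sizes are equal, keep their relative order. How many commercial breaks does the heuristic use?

7

Sorted descending: 95, 85, 85, 65, 65, 55, 30, 25, 25, 20, 20.
  95 → break 1 (new)  [load 95/100]
  85 → break 2 (new)  [load 85/100]
  85 → break 3 (new)  [load 85/100]
  65 → break 4 (new)  [load 65/100]
  65 → break 5 (new)  [load 65/100]
  55 → break 6 (new)  [load 55/100]
  30 → break 4  [load 95/100]
  25 → break 5  [load 90/100]
  25 → break 6  [load 80/100]
  20 → break 6  [load 100/100]
  20 → break 7 (new)  [load 20/100]
7 commercial breaks opened.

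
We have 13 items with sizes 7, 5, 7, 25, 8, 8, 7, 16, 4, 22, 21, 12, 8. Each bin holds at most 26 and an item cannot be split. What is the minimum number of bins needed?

Total = 25 + 22 + 21 + 16 + 12 + 8 + 8 + 8 + 7 + 7 + 7 + 5 + 4 = 150.
Lower bound: ⌈150/26⌉ = 6 bins.
A packing using 6 bins:
  bin 1: 25 = 25
  bin 2: 22 + 4 = 26
  bin 3: 21 + 5 = 26
  bin 4: 16 + 8 = 24
  bin 5: 12 + 7 + 7 = 26
  bin 6: 8 + 8 + 7 = 23
This matches the lower bound, so 6 is optimal.

6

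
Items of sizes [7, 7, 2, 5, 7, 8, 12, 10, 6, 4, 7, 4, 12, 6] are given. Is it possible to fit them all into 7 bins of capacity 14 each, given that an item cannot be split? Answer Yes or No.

No

Total = 97; ⌈97/14⌉ = 7.
The bound of 7 does not rule out 7, but exhaustive search shows no assignment into 7 bins of capacity 14 exists — the minimum is 8.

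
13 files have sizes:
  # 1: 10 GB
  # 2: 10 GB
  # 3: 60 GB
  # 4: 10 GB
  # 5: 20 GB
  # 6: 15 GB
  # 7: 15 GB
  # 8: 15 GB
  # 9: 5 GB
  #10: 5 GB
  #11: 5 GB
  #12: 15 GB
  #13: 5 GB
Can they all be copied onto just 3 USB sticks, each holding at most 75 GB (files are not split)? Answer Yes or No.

Yes

A valid assignment using 3 USB sticks:
  USB stick 1: 60 + 15 = 75
  USB stick 2: 20 + 15 + 15 + 15 + 10 = 75
  USB stick 3: 10 + 10 + 5 + 5 + 5 + 5 = 40
Every load is within 75 GB, so 3 USB sticks suffice.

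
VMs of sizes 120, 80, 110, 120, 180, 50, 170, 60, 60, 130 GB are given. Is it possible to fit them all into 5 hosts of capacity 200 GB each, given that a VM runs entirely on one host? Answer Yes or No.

No

Total = 1080 GB; ⌈1080/200⌉ = 6.
At least 6 hosts are required, but only 5 are allowed.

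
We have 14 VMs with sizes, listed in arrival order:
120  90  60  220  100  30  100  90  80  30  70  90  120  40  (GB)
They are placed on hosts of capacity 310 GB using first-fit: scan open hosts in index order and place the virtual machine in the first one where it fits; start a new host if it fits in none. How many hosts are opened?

5

  120 → host 1 (new)  [load 120/310]
  90 → host 1  [load 210/310]
  60 → host 1  [load 270/310]
  220 → host 2 (new)  [load 220/310]
  100 → host 3 (new)  [load 100/310]
  30 → host 1  [load 300/310]
  100 → host 3  [load 200/310]
  90 → host 2  [load 310/310]
  80 → host 3  [load 280/310]
  30 → host 3  [load 310/310]
  70 → host 4 (new)  [load 70/310]
  90 → host 4  [load 160/310]
  120 → host 4  [load 280/310]
  40 → host 5 (new)  [load 40/310]
5 hosts opened.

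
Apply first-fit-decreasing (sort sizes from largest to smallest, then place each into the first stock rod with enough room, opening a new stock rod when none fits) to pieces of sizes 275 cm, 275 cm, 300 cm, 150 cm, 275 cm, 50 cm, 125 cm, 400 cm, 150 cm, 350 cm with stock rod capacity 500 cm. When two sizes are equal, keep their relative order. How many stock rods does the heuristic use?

Sorted descending: 400, 350, 300, 275, 275, 275, 150, 150, 125, 50.
  400 → stock rod 1 (new)  [load 400/500]
  350 → stock rod 2 (new)  [load 350/500]
  300 → stock rod 3 (new)  [load 300/500]
  275 → stock rod 4 (new)  [load 275/500]
  275 → stock rod 5 (new)  [load 275/500]
  275 → stock rod 6 (new)  [load 275/500]
  150 → stock rod 2  [load 500/500]
  150 → stock rod 3  [load 450/500]
  125 → stock rod 4  [load 400/500]
  50 → stock rod 1  [load 450/500]
6 stock rods opened.

6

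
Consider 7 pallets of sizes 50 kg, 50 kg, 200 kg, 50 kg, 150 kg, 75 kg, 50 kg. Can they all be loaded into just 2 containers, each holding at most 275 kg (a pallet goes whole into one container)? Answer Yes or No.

No

Total = 625 kg; ⌈625/275⌉ = 3.
At least 3 containers are required, but only 2 are allowed.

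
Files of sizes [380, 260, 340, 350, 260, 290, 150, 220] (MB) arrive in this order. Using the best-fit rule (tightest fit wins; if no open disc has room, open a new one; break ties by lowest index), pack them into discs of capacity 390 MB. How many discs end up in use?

  380 → disc 1 (new)  [load 380/390]
  260 → disc 2 (new)  [load 260/390]
  340 → disc 3 (new)  [load 340/390]
  350 → disc 4 (new)  [load 350/390]
  260 → disc 5 (new)  [load 260/390]
  290 → disc 6 (new)  [load 290/390]
  150 → disc 7 (new)  [load 150/390]
  220 → disc 7  [load 370/390]
7 discs opened.

7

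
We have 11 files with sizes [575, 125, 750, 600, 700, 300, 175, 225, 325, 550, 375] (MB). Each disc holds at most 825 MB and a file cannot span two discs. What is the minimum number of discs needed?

Total = 750 + 700 + 600 + 575 + 550 + 375 + 325 + 300 + 225 + 175 + 125 = 4700 MB.
Lower bound: ⌈4700/825⌉ = 6 discs.
A packing using 7 discs:
  disc 1: 750 = 750
  disc 2: 700 + 125 = 825
  disc 3: 600 + 225 = 825
  disc 4: 575 + 175 = 750
  disc 5: 550 = 550
  disc 6: 375 + 325 = 700
  disc 7: 300 = 300
No arrangement into 6 discs stays within capacity, so 7 is optimal.

7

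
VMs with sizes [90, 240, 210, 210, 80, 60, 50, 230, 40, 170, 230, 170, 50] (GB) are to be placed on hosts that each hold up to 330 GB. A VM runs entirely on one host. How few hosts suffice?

Total = 240 + 230 + 230 + 210 + 210 + 170 + 170 + 90 + 80 + 60 + 50 + 50 + 40 = 1830 GB.
Lower bound: ⌈1830/330⌉ = 6 hosts.
Also, 7 VMs each exceed 165 GB, and no two of those can share a host, so at least 7 hosts are needed.
A packing using 7 hosts:
  host 1: 240 + 90 = 330
  host 2: 230 + 80 = 310
  host 3: 230 + 60 + 40 = 330
  host 4: 210 + 50 + 50 = 310
  host 5: 210 = 210
  host 6: 170 = 170
  host 7: 170 = 170
This matches the lower bound, so 7 is optimal.

7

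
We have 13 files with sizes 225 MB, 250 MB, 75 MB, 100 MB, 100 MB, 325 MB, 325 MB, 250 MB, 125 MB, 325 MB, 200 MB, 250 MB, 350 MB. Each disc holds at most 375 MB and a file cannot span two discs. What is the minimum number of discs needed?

Total = 350 + 325 + 325 + 325 + 250 + 250 + 250 + 225 + 200 + 125 + 100 + 100 + 75 = 2900 MB.
Lower bound: ⌈2900/375⌉ = 8 discs.
Also, 9 files each exceed 375/2 MB, and no two of those can share a disc, so at least 9 discs are needed.
A packing using 9 discs:
  disc 1: 350 = 350
  disc 2: 325 = 325
  disc 3: 325 = 325
  disc 4: 325 = 325
  disc 5: 250 + 125 = 375
  disc 6: 250 + 100 = 350
  disc 7: 250 + 100 = 350
  disc 8: 225 + 75 = 300
  disc 9: 200 = 200
This matches the lower bound, so 9 is optimal.

9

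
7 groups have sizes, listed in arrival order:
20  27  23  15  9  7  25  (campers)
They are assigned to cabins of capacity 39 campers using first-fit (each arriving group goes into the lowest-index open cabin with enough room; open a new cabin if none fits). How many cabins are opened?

  20 → cabin 1 (new)  [load 20/39]
  27 → cabin 2 (new)  [load 27/39]
  23 → cabin 3 (new)  [load 23/39]
  15 → cabin 1  [load 35/39]
  9 → cabin 2  [load 36/39]
  7 → cabin 3  [load 30/39]
  25 → cabin 4 (new)  [load 25/39]
4 cabins opened.

4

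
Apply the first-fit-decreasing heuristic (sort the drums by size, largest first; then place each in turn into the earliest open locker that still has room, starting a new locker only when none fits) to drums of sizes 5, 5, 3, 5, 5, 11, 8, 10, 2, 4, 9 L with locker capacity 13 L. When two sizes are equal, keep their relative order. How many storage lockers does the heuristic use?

Sorted descending: 11, 10, 9, 8, 5, 5, 5, 5, 4, 3, 2.
  11 → locker 1 (new)  [load 11/13]
  10 → locker 2 (new)  [load 10/13]
  9 → locker 3 (new)  [load 9/13]
  8 → locker 4 (new)  [load 8/13]
  5 → locker 4  [load 13/13]
  5 → locker 5 (new)  [load 5/13]
  5 → locker 5  [load 10/13]
  5 → locker 6 (new)  [load 5/13]
  4 → locker 3  [load 13/13]
  3 → locker 2  [load 13/13]
  2 → locker 1  [load 13/13]
6 storage lockers opened.

6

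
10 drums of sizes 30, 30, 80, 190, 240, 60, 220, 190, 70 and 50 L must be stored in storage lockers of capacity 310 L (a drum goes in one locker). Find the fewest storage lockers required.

Total = 240 + 220 + 190 + 190 + 80 + 70 + 60 + 50 + 30 + 30 = 1160 L.
Lower bound: ⌈1160/310⌉ = 4 storage lockers.
A packing using 4 storage lockers:
  locker 1: 240 + 70 = 310
  locker 2: 220 + 80 = 300
  locker 3: 190 + 60 + 50 = 300
  locker 4: 190 + 30 + 30 = 250
This matches the lower bound, so 4 is optimal.

4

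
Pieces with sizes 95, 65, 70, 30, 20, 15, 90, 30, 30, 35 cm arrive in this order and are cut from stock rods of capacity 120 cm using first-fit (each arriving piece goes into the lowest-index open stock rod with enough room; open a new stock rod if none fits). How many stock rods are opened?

  95 → stock rod 1 (new)  [load 95/120]
  65 → stock rod 2 (new)  [load 65/120]
  70 → stock rod 3 (new)  [load 70/120]
  30 → stock rod 2  [load 95/120]
  20 → stock rod 1  [load 115/120]
  15 → stock rod 2  [load 110/120]
  90 → stock rod 4 (new)  [load 90/120]
  30 → stock rod 3  [load 100/120]
  30 → stock rod 4  [load 120/120]
  35 → stock rod 5 (new)  [load 35/120]
5 stock rods opened.

5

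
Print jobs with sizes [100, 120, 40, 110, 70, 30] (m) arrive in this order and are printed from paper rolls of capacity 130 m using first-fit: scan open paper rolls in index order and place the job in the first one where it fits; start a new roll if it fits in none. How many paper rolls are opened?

  100 → roll 1 (new)  [load 100/130]
  120 → roll 2 (new)  [load 120/130]
  40 → roll 3 (new)  [load 40/130]
  110 → roll 4 (new)  [load 110/130]
  70 → roll 3  [load 110/130]
  30 → roll 1  [load 130/130]
4 paper rolls opened.

4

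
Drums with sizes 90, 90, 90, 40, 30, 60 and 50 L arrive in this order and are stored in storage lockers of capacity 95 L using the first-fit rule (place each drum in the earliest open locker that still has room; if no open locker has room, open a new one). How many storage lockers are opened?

6

  90 → locker 1 (new)  [load 90/95]
  90 → locker 2 (new)  [load 90/95]
  90 → locker 3 (new)  [load 90/95]
  40 → locker 4 (new)  [load 40/95]
  30 → locker 4  [load 70/95]
  60 → locker 5 (new)  [load 60/95]
  50 → locker 6 (new)  [load 50/95]
6 storage lockers opened.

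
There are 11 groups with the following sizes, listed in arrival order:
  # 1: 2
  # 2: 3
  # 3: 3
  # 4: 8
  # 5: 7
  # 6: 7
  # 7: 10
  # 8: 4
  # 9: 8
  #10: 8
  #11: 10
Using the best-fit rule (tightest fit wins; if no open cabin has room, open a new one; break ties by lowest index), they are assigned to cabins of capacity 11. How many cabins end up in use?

  2 → cabin 1 (new)  [load 2/11]
  3 → cabin 1  [load 5/11]
  3 → cabin 1  [load 8/11]
  8 → cabin 2 (new)  [load 8/11]
  7 → cabin 3 (new)  [load 7/11]
  7 → cabin 4 (new)  [load 7/11]
  10 → cabin 5 (new)  [load 10/11]
  4 → cabin 3  [load 11/11]
  8 → cabin 6 (new)  [load 8/11]
  8 → cabin 7 (new)  [load 8/11]
  10 → cabin 8 (new)  [load 10/11]
8 cabins opened.

8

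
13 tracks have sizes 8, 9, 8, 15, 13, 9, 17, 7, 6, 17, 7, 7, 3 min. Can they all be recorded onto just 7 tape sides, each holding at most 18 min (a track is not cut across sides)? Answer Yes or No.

Total = 126 min; ⌈126/18⌉ = 7.
The bound of 7 does not rule out 7, but exhaustive search shows no assignment into 7 tape sides of capacity 18 min exists — the minimum is 8.

No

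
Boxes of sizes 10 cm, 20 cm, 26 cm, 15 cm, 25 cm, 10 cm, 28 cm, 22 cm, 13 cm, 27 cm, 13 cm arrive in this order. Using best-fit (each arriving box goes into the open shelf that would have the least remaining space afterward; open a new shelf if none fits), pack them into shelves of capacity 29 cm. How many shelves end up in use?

  10 → shelf 1 (new)  [load 10/29]
  20 → shelf 2 (new)  [load 20/29]
  26 → shelf 3 (new)  [load 26/29]
  15 → shelf 1  [load 25/29]
  25 → shelf 4 (new)  [load 25/29]
  10 → shelf 5 (new)  [load 10/29]
  28 → shelf 6 (new)  [load 28/29]
  22 → shelf 7 (new)  [load 22/29]
  13 → shelf 5  [load 23/29]
  27 → shelf 8 (new)  [load 27/29]
  13 → shelf 9 (new)  [load 13/29]
9 shelves opened.

9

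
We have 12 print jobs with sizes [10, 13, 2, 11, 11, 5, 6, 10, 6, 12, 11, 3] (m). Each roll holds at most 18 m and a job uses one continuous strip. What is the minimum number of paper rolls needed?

Total = 13 + 12 + 11 + 11 + 11 + 10 + 10 + 6 + 6 + 5 + 3 + 2 = 100 m.
Lower bound: ⌈100/18⌉ = 6 paper rolls.
Also, 7 print jobs each exceed 9 m, and no two of those can share a roll, so at least 7 paper rolls are needed.
A packing using 7 paper rolls:
  roll 1: 13 + 5 = 18
  roll 2: 12 + 6 = 18
  roll 3: 11 + 6 = 17
  roll 4: 11 + 3 + 2 = 16
  roll 5: 11 = 11
  roll 6: 10 = 10
  roll 7: 10 = 10
This matches the lower bound, so 7 is optimal.

7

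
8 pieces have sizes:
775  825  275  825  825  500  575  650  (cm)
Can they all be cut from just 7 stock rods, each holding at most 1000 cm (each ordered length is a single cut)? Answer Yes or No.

A valid assignment using 7 stock rods:
  stock rod 1: 825 = 825
  stock rod 2: 825 = 825
  stock rod 3: 825 = 825
  stock rod 4: 775 = 775
  stock rod 5: 650 + 275 = 925
  stock rod 6: 575 = 575
  stock rod 7: 500 = 500
Every load is within 1000 cm, so 7 stock rods suffice.

Yes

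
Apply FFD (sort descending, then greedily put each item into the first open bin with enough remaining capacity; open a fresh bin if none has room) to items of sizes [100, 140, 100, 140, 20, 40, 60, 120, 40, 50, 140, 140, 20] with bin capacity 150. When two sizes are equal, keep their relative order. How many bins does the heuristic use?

Sorted descending: 140, 140, 140, 140, 120, 100, 100, 60, 50, 40, 40, 20, 20.
  140 → bin 1 (new)  [load 140/150]
  140 → bin 2 (new)  [load 140/150]
  140 → bin 3 (new)  [load 140/150]
  140 → bin 4 (new)  [load 140/150]
  120 → bin 5 (new)  [load 120/150]
  100 → bin 6 (new)  [load 100/150]
  100 → bin 7 (new)  [load 100/150]
  60 → bin 8 (new)  [load 60/150]
  50 → bin 6  [load 150/150]
  40 → bin 7  [load 140/150]
  40 → bin 8  [load 100/150]
  20 → bin 5  [load 140/150]
  20 → bin 8  [load 120/150]
8 bins opened.

8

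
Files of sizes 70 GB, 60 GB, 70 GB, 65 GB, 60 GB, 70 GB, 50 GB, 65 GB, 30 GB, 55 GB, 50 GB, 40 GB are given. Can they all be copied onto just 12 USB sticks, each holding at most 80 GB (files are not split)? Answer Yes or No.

Yes

A valid assignment using 11 USB sticks:
  USB stick 1: 70 = 70
  USB stick 2: 70 = 70
  USB stick 3: 70 = 70
  USB stick 4: 65 = 65
  USB stick 5: 65 = 65
  USB stick 6: 60 = 60
  USB stick 7: 60 = 60
  USB stick 8: 55 = 55
  USB stick 9: 50 + 30 = 80
  USB stick 10: 50 = 50
  USB stick 11: 40 = 40
That uses only 11 ≤ 12, so 12 USB sticks are enough.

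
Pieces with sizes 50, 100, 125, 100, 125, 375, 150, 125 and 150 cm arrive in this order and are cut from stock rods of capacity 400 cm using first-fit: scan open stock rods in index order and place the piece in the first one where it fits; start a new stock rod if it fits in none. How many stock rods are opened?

  50 → stock rod 1 (new)  [load 50/400]
  100 → stock rod 1  [load 150/400]
  125 → stock rod 1  [load 275/400]
  100 → stock rod 1  [load 375/400]
  125 → stock rod 2 (new)  [load 125/400]
  375 → stock rod 3 (new)  [load 375/400]
  150 → stock rod 2  [load 275/400]
  125 → stock rod 2  [load 400/400]
  150 → stock rod 4 (new)  [load 150/400]
4 stock rods opened.

4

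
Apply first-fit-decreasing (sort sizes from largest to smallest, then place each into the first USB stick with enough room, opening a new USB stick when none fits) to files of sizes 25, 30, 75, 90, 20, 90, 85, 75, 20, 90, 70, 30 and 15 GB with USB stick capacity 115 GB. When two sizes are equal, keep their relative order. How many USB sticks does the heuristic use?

7

Sorted descending: 90, 90, 90, 85, 75, 75, 70, 30, 30, 25, 20, 20, 15.
  90 → USB stick 1 (new)  [load 90/115]
  90 → USB stick 2 (new)  [load 90/115]
  90 → USB stick 3 (new)  [load 90/115]
  85 → USB stick 4 (new)  [load 85/115]
  75 → USB stick 5 (new)  [load 75/115]
  75 → USB stick 6 (new)  [load 75/115]
  70 → USB stick 7 (new)  [load 70/115]
  30 → USB stick 4  [load 115/115]
  30 → USB stick 5  [load 105/115]
  25 → USB stick 1  [load 115/115]
  20 → USB stick 2  [load 110/115]
  20 → USB stick 3  [load 110/115]
  15 → USB stick 6  [load 90/115]
7 USB sticks opened.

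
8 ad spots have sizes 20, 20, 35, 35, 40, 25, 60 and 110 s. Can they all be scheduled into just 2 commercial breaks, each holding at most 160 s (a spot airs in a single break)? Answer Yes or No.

Total = 345 s; ⌈345/160⌉ = 3.
At least 3 commercial breaks are required, but only 2 are allowed.

No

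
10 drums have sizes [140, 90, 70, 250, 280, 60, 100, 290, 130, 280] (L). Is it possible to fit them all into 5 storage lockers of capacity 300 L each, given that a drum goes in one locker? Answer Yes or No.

Total = 1690 L; ⌈1690/300⌉ = 6.
At least 6 storage lockers are required, but only 5 are allowed.

No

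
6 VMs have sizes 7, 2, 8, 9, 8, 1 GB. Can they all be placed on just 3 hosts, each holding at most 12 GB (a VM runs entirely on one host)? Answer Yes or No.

Total = 35 GB; ⌈35/12⌉ = 3.
4 VMs each exceed half the capacity and cannot share a host, forcing at least 4 hosts.
At least 4 hosts are required, but only 3 are allowed.

No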